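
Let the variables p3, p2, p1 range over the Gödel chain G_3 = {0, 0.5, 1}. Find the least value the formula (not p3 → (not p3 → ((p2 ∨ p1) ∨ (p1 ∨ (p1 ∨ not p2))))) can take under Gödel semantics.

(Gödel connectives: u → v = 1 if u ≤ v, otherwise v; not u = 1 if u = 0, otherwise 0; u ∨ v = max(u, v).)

The minimum is attained at p3 = 0, p2 = 0.5, p1 = 0:
  not p3: Gödel ¬ of 0 = 1 (operand is 0)
  not p3: Gödel ¬ of 0 = 1 (operand is 0)
  (p2 ∨ p1) = max(0.5, 0) = 0.5
  not p2: Gödel ¬ of 0.5 = 0 (operand ≠ 0)
  (p1 ∨ not p2) = max(0, 0) = 0
  (p1 ∨ (p1 ∨ not p2)) = max(0, 0) = 0
  ((p2 ∨ p1) ∨ (p1 ∨ (p1 ∨ not p2))) = max(0.5, 0) = 0.5
  (not p3 → ((p2 ∨ p1) ∨ (p1 ∨ (p1 ∨ not p2)))): 1 > 0.5, so result = 0.5
  (not p3 → (not p3 → ((p2 ∨ p1) ∨ (p1 ∨ (p1 ∨ not p2))))): 1 > 0.5, so result = 0.5
Checking all 27 assignments confirms none give a value below 0.50.

0.50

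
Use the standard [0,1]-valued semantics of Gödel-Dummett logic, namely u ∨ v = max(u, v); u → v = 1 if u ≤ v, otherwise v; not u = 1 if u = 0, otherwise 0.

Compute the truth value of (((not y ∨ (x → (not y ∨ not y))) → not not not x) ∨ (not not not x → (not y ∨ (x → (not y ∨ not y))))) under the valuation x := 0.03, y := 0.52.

1.00

not y: Gödel ¬ of 0.52 = 0 (operand ≠ 0)
not y: Gödel ¬ of 0.52 = 0 (operand ≠ 0)
not y: Gödel ¬ of 0.52 = 0 (operand ≠ 0)
(not y ∨ not y) = max(0, 0) = 0
(x → (not y ∨ not y)): 0.03 > 0, so result = 0
(not y ∨ (x → (not y ∨ not y))) = max(0, 0) = 0
not x: Gödel ¬ of 0.03 = 0 (operand ≠ 0)
not not x: Gödel ¬ of 0 = 1 (operand is 0)
not not not x: Gödel ¬ of 1 = 0 (operand ≠ 0)
((not y ∨ (x → (not y ∨ not y))) → not not not x): 0 ≤ 0, so result = 1
not x: Gödel ¬ of 0.03 = 0 (operand ≠ 0)
not not x: Gödel ¬ of 0 = 1 (operand is 0)
not not not x: Gödel ¬ of 1 = 0 (operand ≠ 0)
not y: Gödel ¬ of 0.52 = 0 (operand ≠ 0)
not y: Gödel ¬ of 0.52 = 0 (operand ≠ 0)
not y: Gödel ¬ of 0.52 = 0 (operand ≠ 0)
(not y ∨ not y) = max(0, 0) = 0
(x → (not y ∨ not y)): 0.03 > 0, so result = 0
(not y ∨ (x → (not y ∨ not y))) = max(0, 0) = 0
(not not not x → (not y ∨ (x → (not y ∨ not y)))): 0 ≤ 0, so result = 1
(((not y ∨ (x → (not y ∨ not y))) → not not not x) ∨ (not not not x → (not y ∨ (x → (not y ∨ not y))))) = max(1, 1) = 1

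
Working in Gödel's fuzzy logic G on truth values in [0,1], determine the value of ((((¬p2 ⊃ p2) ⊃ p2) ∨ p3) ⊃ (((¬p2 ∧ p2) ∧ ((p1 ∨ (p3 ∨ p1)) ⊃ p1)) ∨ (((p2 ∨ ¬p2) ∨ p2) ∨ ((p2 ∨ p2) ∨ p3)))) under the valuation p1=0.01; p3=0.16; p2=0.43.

1.00

¬p2: Gödel ¬ of 0.43 = 0 (operand ≠ 0)
(¬p2 ⊃ p2): 0 ≤ 0.43, so result = 1
((¬p2 ⊃ p2) ⊃ p2): 1 > 0.43, so result = 0.43
(((¬p2 ⊃ p2) ⊃ p2) ∨ p3) = max(0.43, 0.16) = 0.43
¬p2: Gödel ¬ of 0.43 = 0 (operand ≠ 0)
(¬p2 ∧ p2) = min(0, 0.43) = 0
(p3 ∨ p1) = max(0.16, 0.01) = 0.16
(p1 ∨ (p3 ∨ p1)) = max(0.01, 0.16) = 0.16
((p1 ∨ (p3 ∨ p1)) ⊃ p1): 0.16 > 0.01, so result = 0.01
((¬p2 ∧ p2) ∧ ((p1 ∨ (p3 ∨ p1)) ⊃ p1)) = min(0, 0.01) = 0
¬p2: Gödel ¬ of 0.43 = 0 (operand ≠ 0)
(p2 ∨ ¬p2) = max(0.43, 0) = 0.43
((p2 ∨ ¬p2) ∨ p2) = max(0.43, 0.43) = 0.43
(p2 ∨ p2) = max(0.43, 0.43) = 0.43
((p2 ∨ p2) ∨ p3) = max(0.43, 0.16) = 0.43
(((p2 ∨ ¬p2) ∨ p2) ∨ ((p2 ∨ p2) ∨ p3)) = max(0.43, 0.43) = 0.43
(((¬p2 ∧ p2) ∧ ((p1 ∨ (p3 ∨ p1)) ⊃ p1)) ∨ (((p2 ∨ ¬p2) ∨ p2) ∨ ((p2 ∨ p2) ∨ p3))) = max(0, 0.43) = 0.43
((((¬p2 ⊃ p2) ⊃ p2) ∨ p3) ⊃ (((¬p2 ∧ p2) ∧ ((p1 ∨ (p3 ∨ p1)) ⊃ p1)) ∨ (((p2 ∨ ¬p2) ∨ p2) ∨ ((p2 ∨ p2) ∨ p3)))): 0.43 ≤ 0.43, so result = 1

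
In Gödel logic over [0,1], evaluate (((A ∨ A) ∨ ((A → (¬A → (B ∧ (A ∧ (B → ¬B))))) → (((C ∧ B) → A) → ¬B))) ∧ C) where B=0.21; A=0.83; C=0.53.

(A ∨ A) = max(0.83, 0.83) = 0.83
¬A: Gödel ¬ of 0.83 = 0 (operand ≠ 0)
¬B: Gödel ¬ of 0.21 = 0 (operand ≠ 0)
(B → ¬B): 0.21 > 0, so result = 0
(A ∧ (B → ¬B)) = min(0.83, 0) = 0
(B ∧ (A ∧ (B → ¬B))) = min(0.21, 0) = 0
(¬A → (B ∧ (A ∧ (B → ¬B)))): 0 ≤ 0, so result = 1
(A → (¬A → (B ∧ (A ∧ (B → ¬B))))): 0.83 ≤ 1, so result = 1
(C ∧ B) = min(0.53, 0.21) = 0.21
((C ∧ B) → A): 0.21 ≤ 0.83, so result = 1
¬B: Gödel ¬ of 0.21 = 0 (operand ≠ 0)
(((C ∧ B) → A) → ¬B): 1 > 0, so result = 0
((A → (¬A → (B ∧ (A ∧ (B → ¬B))))) → (((C ∧ B) → A) → ¬B)): 1 > 0, so result = 0
((A ∨ A) ∨ ((A → (¬A → (B ∧ (A ∧ (B → ¬B))))) → (((C ∧ B) → A) → ¬B))) = max(0.83, 0) = 0.83
(((A ∨ A) ∨ ((A → (¬A → (B ∧ (A ∧ (B → ¬B))))) → (((C ∧ B) → A) → ¬B))) ∧ C) = min(0.83, 0.53) = 0.53

0.53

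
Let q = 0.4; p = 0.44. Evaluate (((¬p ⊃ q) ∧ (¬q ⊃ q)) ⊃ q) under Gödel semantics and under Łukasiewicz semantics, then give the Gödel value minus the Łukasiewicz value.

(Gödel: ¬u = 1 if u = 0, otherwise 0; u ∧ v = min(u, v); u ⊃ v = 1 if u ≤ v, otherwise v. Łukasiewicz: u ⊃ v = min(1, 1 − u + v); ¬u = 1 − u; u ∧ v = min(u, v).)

-0.20

Gödel evaluation:
  ¬p: Gödel ¬ of 0.44 = 0 (operand ≠ 0)
  (¬p ⊃ q): 0 ≤ 0.4, so result = 1
  ¬q: Gödel ¬ of 0.4 = 0 (operand ≠ 0)
  (¬q ⊃ q): 0 ≤ 0.4, so result = 1
  ((¬p ⊃ q) ∧ (¬q ⊃ q)) = min(1, 1) = 1
  (((¬p ⊃ q) ∧ (¬q ⊃ q)) ⊃ q): 1 > 0.4, so result = 0.4
  Gödel value = 0.4
Łukasiewicz evaluation:
  ¬p: Łukasiewicz ¬ gives 1 − 0.44 = 0.56
  (¬p ⊃ q): min(1, 1 − 0.56 + 0.4) = 0.84
  ¬q: Łukasiewicz ¬ gives 1 − 0.4 = 0.6
  (¬q ⊃ q): min(1, 1 − 0.6 + 0.4) = 0.8
  ((¬p ⊃ q) ∧ (¬q ⊃ q)) = min(0.84, 0.8) = 0.8
  (((¬p ⊃ q) ∧ (¬q ⊃ q)) ⊃ q): min(1, 1 − 0.8 + 0.4) = 0.6
  Łukasiewicz value = 0.6
Difference: 0.4 − 0.6 = -0.20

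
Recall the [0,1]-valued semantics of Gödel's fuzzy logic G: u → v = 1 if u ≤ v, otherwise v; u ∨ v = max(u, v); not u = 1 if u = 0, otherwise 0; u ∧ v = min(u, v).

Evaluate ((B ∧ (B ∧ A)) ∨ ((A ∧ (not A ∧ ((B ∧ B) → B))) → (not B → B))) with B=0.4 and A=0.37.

(B ∧ A) = min(0.4, 0.37) = 0.37
(B ∧ (B ∧ A)) = min(0.4, 0.37) = 0.37
not A: Gödel ¬ of 0.37 = 0 (operand ≠ 0)
(B ∧ B) = min(0.4, 0.4) = 0.4
((B ∧ B) → B): 0.4 ≤ 0.4, so result = 1
(not A ∧ ((B ∧ B) → B)) = min(0, 1) = 0
(A ∧ (not A ∧ ((B ∧ B) → B))) = min(0.37, 0) = 0
not B: Gödel ¬ of 0.4 = 0 (operand ≠ 0)
(not B → B): 0 ≤ 0.4, so result = 1
((A ∧ (not A ∧ ((B ∧ B) → B))) → (not B → B)): 0 ≤ 1, so result = 1
((B ∧ (B ∧ A)) ∨ ((A ∧ (not A ∧ ((B ∧ B) → B))) → (not B → B))) = max(0.37, 1) = 1

1.00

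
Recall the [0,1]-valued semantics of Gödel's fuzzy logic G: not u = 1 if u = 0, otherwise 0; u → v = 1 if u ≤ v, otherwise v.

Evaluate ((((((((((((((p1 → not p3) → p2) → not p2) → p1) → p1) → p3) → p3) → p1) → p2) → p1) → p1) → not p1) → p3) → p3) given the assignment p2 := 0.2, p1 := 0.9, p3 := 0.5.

0.50

not p3: Gödel ¬ of 0.5 = 0 (operand ≠ 0)
(p1 → not p3): 0.9 > 0, so result = 0
((p1 → not p3) → p2): 0 ≤ 0.2, so result = 1
not p2: Gödel ¬ of 0.2 = 0 (operand ≠ 0)
(((p1 → not p3) → p2) → not p2): 1 > 0, so result = 0
((((p1 → not p3) → p2) → not p2) → p1): 0 ≤ 0.9, so result = 1
(((((p1 → not p3) → p2) → not p2) → p1) → p1): 1 > 0.9, so result = 0.9
((((((p1 → not p3) → p2) → not p2) → p1) → p1) → p3): 0.9 > 0.5, so result = 0.5
(((((((p1 → not p3) → p2) → not p2) → p1) → p1) → p3) → p3): 0.5 ≤ 0.5, so result = 1
((((((((p1 → not p3) → p2) → not p2) → p1) → p1) → p3) → p3) → p1): 1 > 0.9, so result = 0.9
(((((((((p1 → not p3) → p2) → not p2) → p1) → p1) → p3) → p3) → p1) → p2): 0.9 > 0.2, so result = 0.2
((((((((((p1 → not p3) → p2) → not p2) → p1) → p1) → p3) → p3) → p1) → p2) → p1): 0.2 ≤ 0.9, so result = 1
(((((((((((p1 → not p3) → p2) → not p2) → p1) → p1) → p3) → p3) → p1) → p2) → p1) → p1): 1 > 0.9, so result = 0.9
not p1: Gödel ¬ of 0.9 = 0 (operand ≠ 0)
((((((((((((p1 → not p3) → p2) → not p2) → p1) → p1) → p3) → p3) → p1) → p2) → p1) → p1) → not p1): 0.9 > 0, so result = 0
(((((((((((((p1 → not p3) → p2) → not p2) → p1) → p1) → p3) → p3) → p1) → p2) → p1) → p1) → not p1) → p3): 0 ≤ 0.5, so result = 1
((((((((((((((p1 → not p3) → p2) → not p2) → p1) → p1) → p3) → p3) → p1) → p2) → p1) → p1) → not p1) → p3) → p3): 1 > 0.5, so result = 0.5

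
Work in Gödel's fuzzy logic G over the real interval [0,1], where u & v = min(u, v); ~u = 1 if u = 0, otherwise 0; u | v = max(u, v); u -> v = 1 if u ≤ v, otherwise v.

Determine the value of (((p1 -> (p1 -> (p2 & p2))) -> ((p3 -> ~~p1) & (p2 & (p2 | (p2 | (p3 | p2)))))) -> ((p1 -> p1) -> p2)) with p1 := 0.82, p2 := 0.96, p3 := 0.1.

(p2 & p2) = min(0.96, 0.96) = 0.96
(p1 -> (p2 & p2)): 0.82 ≤ 0.96, so result = 1
(p1 -> (p1 -> (p2 & p2))): 0.82 ≤ 1, so result = 1
~p1: Gödel ¬ of 0.82 = 0 (operand ≠ 0)
~~p1: Gödel ¬ of 0 = 1 (operand is 0)
(p3 -> ~~p1): 0.1 ≤ 1, so result = 1
(p3 | p2) = max(0.1, 0.96) = 0.96
(p2 | (p3 | p2)) = max(0.96, 0.96) = 0.96
(p2 | (p2 | (p3 | p2))) = max(0.96, 0.96) = 0.96
(p2 & (p2 | (p2 | (p3 | p2)))) = min(0.96, 0.96) = 0.96
((p3 -> ~~p1) & (p2 & (p2 | (p2 | (p3 | p2))))) = min(1, 0.96) = 0.96
((p1 -> (p1 -> (p2 & p2))) -> ((p3 -> ~~p1) & (p2 & (p2 | (p2 | (p3 | p2)))))): 1 > 0.96, so result = 0.96
(p1 -> p1): 0.82 ≤ 0.82, so result = 1
((p1 -> p1) -> p2): 1 > 0.96, so result = 0.96
(((p1 -> (p1 -> (p2 & p2))) -> ((p3 -> ~~p1) & (p2 & (p2 | (p2 | (p3 | p2)))))) -> ((p1 -> p1) -> p2)): 0.96 ≤ 0.96, so result = 1

1.00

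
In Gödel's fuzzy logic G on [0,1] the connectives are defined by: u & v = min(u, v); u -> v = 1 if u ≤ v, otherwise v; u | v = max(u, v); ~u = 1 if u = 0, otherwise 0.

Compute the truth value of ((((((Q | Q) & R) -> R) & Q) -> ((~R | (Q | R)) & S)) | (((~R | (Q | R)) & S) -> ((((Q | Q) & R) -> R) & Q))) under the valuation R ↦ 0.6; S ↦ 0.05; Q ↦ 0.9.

(Q | Q) = max(0.9, 0.9) = 0.9
((Q | Q) & R) = min(0.9, 0.6) = 0.6
(((Q | Q) & R) -> R): 0.6 ≤ 0.6, so result = 1
((((Q | Q) & R) -> R) & Q) = min(1, 0.9) = 0.9
~R: Gödel ¬ of 0.6 = 0 (operand ≠ 0)
(Q | R) = max(0.9, 0.6) = 0.9
(~R | (Q | R)) = max(0, 0.9) = 0.9
((~R | (Q | R)) & S) = min(0.9, 0.05) = 0.05
(((((Q | Q) & R) -> R) & Q) -> ((~R | (Q | R)) & S)): 0.9 > 0.05, so result = 0.05
~R: Gödel ¬ of 0.6 = 0 (operand ≠ 0)
(Q | R) = max(0.9, 0.6) = 0.9
(~R | (Q | R)) = max(0, 0.9) = 0.9
((~R | (Q | R)) & S) = min(0.9, 0.05) = 0.05
(Q | Q) = max(0.9, 0.9) = 0.9
((Q | Q) & R) = min(0.9, 0.6) = 0.6
(((Q | Q) & R) -> R): 0.6 ≤ 0.6, so result = 1
((((Q | Q) & R) -> R) & Q) = min(1, 0.9) = 0.9
(((~R | (Q | R)) & S) -> ((((Q | Q) & R) -> R) & Q)): 0.05 ≤ 0.9, so result = 1
((((((Q | Q) & R) -> R) & Q) -> ((~R | (Q | R)) & S)) | (((~R | (Q | R)) & S) -> ((((Q | Q) & R) -> R) & Q))) = max(0.05, 1) = 1

1.00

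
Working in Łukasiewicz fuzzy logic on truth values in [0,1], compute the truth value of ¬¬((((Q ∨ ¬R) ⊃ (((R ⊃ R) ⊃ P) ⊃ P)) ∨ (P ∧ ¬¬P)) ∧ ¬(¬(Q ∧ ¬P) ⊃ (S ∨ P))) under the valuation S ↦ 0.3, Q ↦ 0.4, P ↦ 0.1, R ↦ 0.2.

¬R: Łukasiewicz ¬ gives 1 − 0.2 = 0.8
(Q ∨ ¬R) = max(0.4, 0.8) = 0.8
(R ⊃ R): min(1, 1 − 0.2 + 0.2) = 1
((R ⊃ R) ⊃ P): min(1, 1 − 1 + 0.1) = 0.1
(((R ⊃ R) ⊃ P) ⊃ P): min(1, 1 − 0.1 + 0.1) = 1
((Q ∨ ¬R) ⊃ (((R ⊃ R) ⊃ P) ⊃ P)): min(1, 1 − 0.8 + 1) = 1
¬P: Łukasiewicz ¬ gives 1 − 0.1 = 0.9
¬¬P: Łukasiewicz ¬ gives 1 − 0.9 = 0.1
(P ∧ ¬¬P) = min(0.1, 0.1) = 0.1
(((Q ∨ ¬R) ⊃ (((R ⊃ R) ⊃ P) ⊃ P)) ∨ (P ∧ ¬¬P)) = max(1, 0.1) = 1
¬P: Łukasiewicz ¬ gives 1 − 0.1 = 0.9
(Q ∧ ¬P) = min(0.4, 0.9) = 0.4
¬(Q ∧ ¬P): Łukasiewicz ¬ gives 1 − 0.4 = 0.6
(S ∨ P) = max(0.3, 0.1) = 0.3
(¬(Q ∧ ¬P) ⊃ (S ∨ P)): min(1, 1 − 0.6 + 0.3) = 0.7
¬(¬(Q ∧ ¬P) ⊃ (S ∨ P)): Łukasiewicz ¬ gives 1 − 0.7 = 0.3
((((Q ∨ ¬R) ⊃ (((R ⊃ R) ⊃ P) ⊃ P)) ∨ (P ∧ ¬¬P)) ∧ ¬(¬(Q ∧ ¬P) ⊃ (S ∨ P))) = min(1, 0.3) = 0.3
¬((((Q ∨ ¬R) ⊃ (((R ⊃ R) ⊃ P) ⊃ P)) ∨ (P ∧ ¬¬P)) ∧ ¬(¬(Q ∧ ¬P) ⊃ (S ∨ P))): Łukasiewicz ¬ gives 1 − 0.3 = 0.7
¬¬((((Q ∨ ¬R) ⊃ (((R ⊃ R) ⊃ P) ⊃ P)) ∨ (P ∧ ¬¬P)) ∧ ¬(¬(Q ∧ ¬P) ⊃ (S ∨ P))): Łukasiewicz ¬ gives 1 − 0.7 = 0.3

0.30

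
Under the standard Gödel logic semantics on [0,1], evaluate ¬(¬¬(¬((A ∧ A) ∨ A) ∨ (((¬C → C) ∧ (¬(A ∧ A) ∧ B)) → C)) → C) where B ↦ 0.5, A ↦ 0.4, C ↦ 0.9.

0.00

(A ∧ A) = min(0.4, 0.4) = 0.4
((A ∧ A) ∨ A) = max(0.4, 0.4) = 0.4
¬((A ∧ A) ∨ A): Gödel ¬ of 0.4 = 0 (operand ≠ 0)
¬C: Gödel ¬ of 0.9 = 0 (operand ≠ 0)
(¬C → C): 0 ≤ 0.9, so result = 1
(A ∧ A) = min(0.4, 0.4) = 0.4
¬(A ∧ A): Gödel ¬ of 0.4 = 0 (operand ≠ 0)
(¬(A ∧ A) ∧ B) = min(0, 0.5) = 0
((¬C → C) ∧ (¬(A ∧ A) ∧ B)) = min(1, 0) = 0
(((¬C → C) ∧ (¬(A ∧ A) ∧ B)) → C): 0 ≤ 0.9, so result = 1
(¬((A ∧ A) ∨ A) ∨ (((¬C → C) ∧ (¬(A ∧ A) ∧ B)) → C)) = max(0, 1) = 1
¬(¬((A ∧ A) ∨ A) ∨ (((¬C → C) ∧ (¬(A ∧ A) ∧ B)) → C)): Gödel ¬ of 1 = 0 (operand ≠ 0)
¬¬(¬((A ∧ A) ∨ A) ∨ (((¬C → C) ∧ (¬(A ∧ A) ∧ B)) → C)): Gödel ¬ of 0 = 1 (operand is 0)
(¬¬(¬((A ∧ A) ∨ A) ∨ (((¬C → C) ∧ (¬(A ∧ A) ∧ B)) → C)) → C): 1 > 0.9, so result = 0.9
¬(¬¬(¬((A ∧ A) ∨ A) ∨ (((¬C → C) ∧ (¬(A ∧ A) ∧ B)) → C)) → C): Gödel ¬ of 0.9 = 0 (operand ≠ 0)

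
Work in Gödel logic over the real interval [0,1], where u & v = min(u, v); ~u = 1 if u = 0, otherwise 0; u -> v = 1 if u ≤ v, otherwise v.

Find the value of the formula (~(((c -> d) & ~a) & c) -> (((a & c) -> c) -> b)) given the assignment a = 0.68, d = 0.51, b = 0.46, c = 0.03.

0.46

(c -> d): 0.03 ≤ 0.51, so result = 1
~a: Gödel ¬ of 0.68 = 0 (operand ≠ 0)
((c -> d) & ~a) = min(1, 0) = 0
(((c -> d) & ~a) & c) = min(0, 0.03) = 0
~(((c -> d) & ~a) & c): Gödel ¬ of 0 = 1 (operand is 0)
(a & c) = min(0.68, 0.03) = 0.03
((a & c) -> c): 0.03 ≤ 0.03, so result = 1
(((a & c) -> c) -> b): 1 > 0.46, so result = 0.46
(~(((c -> d) & ~a) & c) -> (((a & c) -> c) -> b)): 1 > 0.46, so result = 0.46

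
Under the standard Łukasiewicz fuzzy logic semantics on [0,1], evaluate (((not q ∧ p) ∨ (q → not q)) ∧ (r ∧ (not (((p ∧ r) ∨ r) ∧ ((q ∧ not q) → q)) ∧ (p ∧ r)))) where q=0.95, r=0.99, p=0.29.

not q: Łukasiewicz ¬ gives 1 − 0.95 = 0.05
(not q ∧ p) = min(0.05, 0.29) = 0.05
not q: Łukasiewicz ¬ gives 1 − 0.95 = 0.05
(q → not q): min(1, 1 − 0.95 + 0.05) = 0.1
((not q ∧ p) ∨ (q → not q)) = max(0.05, 0.1) = 0.1
(p ∧ r) = min(0.29, 0.99) = 0.29
((p ∧ r) ∨ r) = max(0.29, 0.99) = 0.99
not q: Łukasiewicz ¬ gives 1 − 0.95 = 0.05
(q ∧ not q) = min(0.95, 0.05) = 0.05
((q ∧ not q) → q): min(1, 1 − 0.05 + 0.95) = 1
(((p ∧ r) ∨ r) ∧ ((q ∧ not q) → q)) = min(0.99, 1) = 0.99
not (((p ∧ r) ∨ r) ∧ ((q ∧ not q) → q)): Łukasiewicz ¬ gives 1 − 0.99 = 0.01
(p ∧ r) = min(0.29, 0.99) = 0.29
(not (((p ∧ r) ∨ r) ∧ ((q ∧ not q) → q)) ∧ (p ∧ r)) = min(0.01, 0.29) = 0.01
(r ∧ (not (((p ∧ r) ∨ r) ∧ ((q ∧ not q) → q)) ∧ (p ∧ r))) = min(0.99, 0.01) = 0.01
(((not q ∧ p) ∨ (q → not q)) ∧ (r ∧ (not (((p ∧ r) ∨ r) ∧ ((q ∧ not q) → q)) ∧ (p ∧ r)))) = min(0.1, 0.01) = 0.01

0.01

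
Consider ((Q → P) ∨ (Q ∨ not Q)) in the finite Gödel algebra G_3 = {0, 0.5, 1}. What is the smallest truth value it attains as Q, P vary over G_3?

The minimum is attained at Q = 0.5, P = 0:
  (Q → P): 0.5 > 0, so result = 0
  not Q: Gödel ¬ of 0.5 = 0 (operand ≠ 0)
  (Q ∨ not Q) = max(0.5, 0) = 0.5
  ((Q → P) ∨ (Q ∨ not Q)) = max(0, 0.5) = 0.5
Checking all 9 assignments confirms none give a value below 0.50.

0.50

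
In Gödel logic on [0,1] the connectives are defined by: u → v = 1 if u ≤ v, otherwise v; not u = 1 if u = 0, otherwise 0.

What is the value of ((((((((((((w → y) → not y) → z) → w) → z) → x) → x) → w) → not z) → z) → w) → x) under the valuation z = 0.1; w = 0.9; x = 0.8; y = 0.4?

(w → y): 0.9 > 0.4, so result = 0.4
not y: Gödel ¬ of 0.4 = 0 (operand ≠ 0)
((w → y) → not y): 0.4 > 0, so result = 0
(((w → y) → not y) → z): 0 ≤ 0.1, so result = 1
((((w → y) → not y) → z) → w): 1 > 0.9, so result = 0.9
(((((w → y) → not y) → z) → w) → z): 0.9 > 0.1, so result = 0.1
((((((w → y) → not y) → z) → w) → z) → x): 0.1 ≤ 0.8, so result = 1
(((((((w → y) → not y) → z) → w) → z) → x) → x): 1 > 0.8, so result = 0.8
((((((((w → y) → not y) → z) → w) → z) → x) → x) → w): 0.8 ≤ 0.9, so result = 1
not z: Gödel ¬ of 0.1 = 0 (operand ≠ 0)
(((((((((w → y) → not y) → z) → w) → z) → x) → x) → w) → not z): 1 > 0, so result = 0
((((((((((w → y) → not y) → z) → w) → z) → x) → x) → w) → not z) → z): 0 ≤ 0.1, so result = 1
(((((((((((w → y) → not y) → z) → w) → z) → x) → x) → w) → not z) → z) → w): 1 > 0.9, so result = 0.9
((((((((((((w → y) → not y) → z) → w) → z) → x) → x) → w) → not z) → z) → w) → x): 0.9 > 0.8, so result = 0.8

0.80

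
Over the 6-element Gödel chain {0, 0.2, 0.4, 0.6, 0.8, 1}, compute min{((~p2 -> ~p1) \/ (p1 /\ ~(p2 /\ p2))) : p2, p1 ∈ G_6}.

0.20

The minimum is attained at p2 = 0, p1 = 0.2:
  ~p2: Gödel ¬ of 0 = 1 (operand is 0)
  ~p1: Gödel ¬ of 0.2 = 0 (operand ≠ 0)
  (~p2 -> ~p1): 1 > 0, so result = 0
  (p2 /\ p2) = min(0, 0) = 0
  ~(p2 /\ p2): Gödel ¬ of 0 = 1 (operand is 0)
  (p1 /\ ~(p2 /\ p2)) = min(0.2, 1) = 0.2
  ((~p2 -> ~p1) \/ (p1 /\ ~(p2 /\ p2))) = max(0, 0.2) = 0.2
Checking all 36 assignments confirms none give a value below 0.20.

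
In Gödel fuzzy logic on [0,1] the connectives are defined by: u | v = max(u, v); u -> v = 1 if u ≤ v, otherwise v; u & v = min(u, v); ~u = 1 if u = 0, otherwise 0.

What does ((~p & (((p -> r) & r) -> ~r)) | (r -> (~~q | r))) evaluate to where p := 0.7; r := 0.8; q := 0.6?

1.00

~p: Gödel ¬ of 0.7 = 0 (operand ≠ 0)
(p -> r): 0.7 ≤ 0.8, so result = 1
((p -> r) & r) = min(1, 0.8) = 0.8
~r: Gödel ¬ of 0.8 = 0 (operand ≠ 0)
(((p -> r) & r) -> ~r): 0.8 > 0, so result = 0
(~p & (((p -> r) & r) -> ~r)) = min(0, 0) = 0
~q: Gödel ¬ of 0.6 = 0 (operand ≠ 0)
~~q: Gödel ¬ of 0 = 1 (operand is 0)
(~~q | r) = max(1, 0.8) = 1
(r -> (~~q | r)): 0.8 ≤ 1, so result = 1
((~p & (((p -> r) & r) -> ~r)) | (r -> (~~q | r))) = max(0, 1) = 1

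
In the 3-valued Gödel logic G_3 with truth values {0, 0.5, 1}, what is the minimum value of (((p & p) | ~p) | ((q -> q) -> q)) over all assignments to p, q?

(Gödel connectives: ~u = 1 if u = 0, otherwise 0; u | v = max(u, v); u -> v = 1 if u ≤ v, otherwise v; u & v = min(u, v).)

0.50

The minimum is attained at p = 0.5, q = 0:
  (p & p) = min(0.5, 0.5) = 0.5
  ~p: Gödel ¬ of 0.5 = 0 (operand ≠ 0)
  ((p & p) | ~p) = max(0.5, 0) = 0.5
  (q -> q): 0 ≤ 0, so result = 1
  ((q -> q) -> q): 1 > 0, so result = 0
  (((p & p) | ~p) | ((q -> q) -> q)) = max(0.5, 0) = 0.5
Checking all 9 assignments confirms none give a value below 0.50.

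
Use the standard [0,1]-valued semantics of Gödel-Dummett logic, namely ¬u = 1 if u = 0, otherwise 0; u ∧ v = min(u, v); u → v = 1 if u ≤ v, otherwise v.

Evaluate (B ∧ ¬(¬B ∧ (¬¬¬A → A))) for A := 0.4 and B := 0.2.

¬B: Gödel ¬ of 0.2 = 0 (operand ≠ 0)
¬A: Gödel ¬ of 0.4 = 0 (operand ≠ 0)
¬¬A: Gödel ¬ of 0 = 1 (operand is 0)
¬¬¬A: Gödel ¬ of 1 = 0 (operand ≠ 0)
(¬¬¬A → A): 0 ≤ 0.4, so result = 1
(¬B ∧ (¬¬¬A → A)) = min(0, 1) = 0
¬(¬B ∧ (¬¬¬A → A)): Gödel ¬ of 0 = 1 (operand is 0)
(B ∧ ¬(¬B ∧ (¬¬¬A → A))) = min(0.2, 1) = 0.2

0.20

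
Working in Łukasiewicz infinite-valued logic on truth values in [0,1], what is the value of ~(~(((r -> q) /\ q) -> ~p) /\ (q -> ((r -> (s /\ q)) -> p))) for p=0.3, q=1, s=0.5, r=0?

(r -> q): min(1, 1 − 0 + 1) = 1
((r -> q) /\ q) = min(1, 1) = 1
~p: Łukasiewicz ¬ gives 1 − 0.3 = 0.7
(((r -> q) /\ q) -> ~p): min(1, 1 − 1 + 0.7) = 0.7
~(((r -> q) /\ q) -> ~p): Łukasiewicz ¬ gives 1 − 0.7 = 0.3
(s /\ q) = min(0.5, 1) = 0.5
(r -> (s /\ q)): min(1, 1 − 0 + 0.5) = 1
((r -> (s /\ q)) -> p): min(1, 1 − 1 + 0.3) = 0.3
(q -> ((r -> (s /\ q)) -> p)): min(1, 1 − 1 + 0.3) = 0.3
(~(((r -> q) /\ q) -> ~p) /\ (q -> ((r -> (s /\ q)) -> p))) = min(0.3, 0.3) = 0.3
~(~(((r -> q) /\ q) -> ~p) /\ (q -> ((r -> (s /\ q)) -> p))): Łukasiewicz ¬ gives 1 − 0.3 = 0.7

0.70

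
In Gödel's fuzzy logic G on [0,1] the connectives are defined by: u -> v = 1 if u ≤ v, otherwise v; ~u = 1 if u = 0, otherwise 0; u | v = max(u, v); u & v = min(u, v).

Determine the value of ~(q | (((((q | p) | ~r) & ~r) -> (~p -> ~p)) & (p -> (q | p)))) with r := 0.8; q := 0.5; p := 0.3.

(q | p) = max(0.5, 0.3) = 0.5
~r: Gödel ¬ of 0.8 = 0 (operand ≠ 0)
((q | p) | ~r) = max(0.5, 0) = 0.5
~r: Gödel ¬ of 0.8 = 0 (operand ≠ 0)
(((q | p) | ~r) & ~r) = min(0.5, 0) = 0
~p: Gödel ¬ of 0.3 = 0 (operand ≠ 0)
~p: Gödel ¬ of 0.3 = 0 (operand ≠ 0)
(~p -> ~p): 0 ≤ 0, so result = 1
((((q | p) | ~r) & ~r) -> (~p -> ~p)): 0 ≤ 1, so result = 1
(q | p) = max(0.5, 0.3) = 0.5
(p -> (q | p)): 0.3 ≤ 0.5, so result = 1
(((((q | p) | ~r) & ~r) -> (~p -> ~p)) & (p -> (q | p))) = min(1, 1) = 1
(q | (((((q | p) | ~r) & ~r) -> (~p -> ~p)) & (p -> (q | p)))) = max(0.5, 1) = 1
~(q | (((((q | p) | ~r) & ~r) -> (~p -> ~p)) & (p -> (q | p)))): Gödel ¬ of 1 = 0 (operand ≠ 0)

0.00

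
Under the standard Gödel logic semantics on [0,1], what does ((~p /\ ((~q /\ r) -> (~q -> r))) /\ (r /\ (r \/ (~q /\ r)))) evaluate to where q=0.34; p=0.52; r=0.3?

~p: Gödel ¬ of 0.52 = 0 (operand ≠ 0)
~q: Gödel ¬ of 0.34 = 0 (operand ≠ 0)
(~q /\ r) = min(0, 0.3) = 0
~q: Gödel ¬ of 0.34 = 0 (operand ≠ 0)
(~q -> r): 0 ≤ 0.3, so result = 1
((~q /\ r) -> (~q -> r)): 0 ≤ 1, so result = 1
(~p /\ ((~q /\ r) -> (~q -> r))) = min(0, 1) = 0
~q: Gödel ¬ of 0.34 = 0 (operand ≠ 0)
(~q /\ r) = min(0, 0.3) = 0
(r \/ (~q /\ r)) = max(0.3, 0) = 0.3
(r /\ (r \/ (~q /\ r))) = min(0.3, 0.3) = 0.3
((~p /\ ((~q /\ r) -> (~q -> r))) /\ (r /\ (r \/ (~q /\ r)))) = min(0, 0.3) = 0

0.00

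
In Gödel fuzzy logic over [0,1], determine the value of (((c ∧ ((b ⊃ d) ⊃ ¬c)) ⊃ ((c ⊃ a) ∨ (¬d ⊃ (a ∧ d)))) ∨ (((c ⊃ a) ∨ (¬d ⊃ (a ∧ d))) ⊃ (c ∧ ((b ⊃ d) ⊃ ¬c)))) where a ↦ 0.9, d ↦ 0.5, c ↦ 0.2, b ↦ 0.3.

1.00

(b ⊃ d): 0.3 ≤ 0.5, so result = 1
¬c: Gödel ¬ of 0.2 = 0 (operand ≠ 0)
((b ⊃ d) ⊃ ¬c): 1 > 0, so result = 0
(c ∧ ((b ⊃ d) ⊃ ¬c)) = min(0.2, 0) = 0
(c ⊃ a): 0.2 ≤ 0.9, so result = 1
¬d: Gödel ¬ of 0.5 = 0 (operand ≠ 0)
(a ∧ d) = min(0.9, 0.5) = 0.5
(¬d ⊃ (a ∧ d)): 0 ≤ 0.5, so result = 1
((c ⊃ a) ∨ (¬d ⊃ (a ∧ d))) = max(1, 1) = 1
((c ∧ ((b ⊃ d) ⊃ ¬c)) ⊃ ((c ⊃ a) ∨ (¬d ⊃ (a ∧ d)))): 0 ≤ 1, so result = 1
(c ⊃ a): 0.2 ≤ 0.9, so result = 1
¬d: Gödel ¬ of 0.5 = 0 (operand ≠ 0)
(a ∧ d) = min(0.9, 0.5) = 0.5
(¬d ⊃ (a ∧ d)): 0 ≤ 0.5, so result = 1
((c ⊃ a) ∨ (¬d ⊃ (a ∧ d))) = max(1, 1) = 1
(b ⊃ d): 0.3 ≤ 0.5, so result = 1
¬c: Gödel ¬ of 0.2 = 0 (operand ≠ 0)
((b ⊃ d) ⊃ ¬c): 1 > 0, so result = 0
(c ∧ ((b ⊃ d) ⊃ ¬c)) = min(0.2, 0) = 0
(((c ⊃ a) ∨ (¬d ⊃ (a ∧ d))) ⊃ (c ∧ ((b ⊃ d) ⊃ ¬c))): 1 > 0, so result = 0
(((c ∧ ((b ⊃ d) ⊃ ¬c)) ⊃ ((c ⊃ a) ∨ (¬d ⊃ (a ∧ d)))) ∨ (((c ⊃ a) ∨ (¬d ⊃ (a ∧ d))) ⊃ (c ∧ ((b ⊃ d) ⊃ ¬c)))) = max(1, 0) = 1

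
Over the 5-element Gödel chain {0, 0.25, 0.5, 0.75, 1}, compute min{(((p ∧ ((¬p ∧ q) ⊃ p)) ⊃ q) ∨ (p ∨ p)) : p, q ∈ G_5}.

The minimum is attained at p = 0.25, q = 0:
  ¬p: Gödel ¬ of 0.25 = 0 (operand ≠ 0)
  (¬p ∧ q) = min(0, 0) = 0
  ((¬p ∧ q) ⊃ p): 0 ≤ 0.25, so result = 1
  (p ∧ ((¬p ∧ q) ⊃ p)) = min(0.25, 1) = 0.25
  ((p ∧ ((¬p ∧ q) ⊃ p)) ⊃ q): 0.25 > 0, so result = 0
  (p ∨ p) = max(0.25, 0.25) = 0.25
  (((p ∧ ((¬p ∧ q) ⊃ p)) ⊃ q) ∨ (p ∨ p)) = max(0, 0.25) = 0.25
Checking all 25 assignments confirms none give a value below 0.25.

0.25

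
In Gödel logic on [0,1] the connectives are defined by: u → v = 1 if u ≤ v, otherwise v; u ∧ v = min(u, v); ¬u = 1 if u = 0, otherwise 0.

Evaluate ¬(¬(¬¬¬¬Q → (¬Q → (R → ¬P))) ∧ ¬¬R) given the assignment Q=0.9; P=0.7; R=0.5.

¬Q: Gödel ¬ of 0.9 = 0 (operand ≠ 0)
¬¬Q: Gödel ¬ of 0 = 1 (operand is 0)
¬¬¬Q: Gödel ¬ of 1 = 0 (operand ≠ 0)
¬¬¬¬Q: Gödel ¬ of 0 = 1 (operand is 0)
¬Q: Gödel ¬ of 0.9 = 0 (operand ≠ 0)
¬P: Gödel ¬ of 0.7 = 0 (operand ≠ 0)
(R → ¬P): 0.5 > 0, so result = 0
(¬Q → (R → ¬P)): 0 ≤ 0, so result = 1
(¬¬¬¬Q → (¬Q → (R → ¬P))): 1 ≤ 1, so result = 1
¬(¬¬¬¬Q → (¬Q → (R → ¬P))): Gödel ¬ of 1 = 0 (operand ≠ 0)
¬R: Gödel ¬ of 0.5 = 0 (operand ≠ 0)
¬¬R: Gödel ¬ of 0 = 1 (operand is 0)
(¬(¬¬¬¬Q → (¬Q → (R → ¬P))) ∧ ¬¬R) = min(0, 1) = 0
¬(¬(¬¬¬¬Q → (¬Q → (R → ¬P))) ∧ ¬¬R): Gödel ¬ of 0 = 1 (operand is 0)

1.00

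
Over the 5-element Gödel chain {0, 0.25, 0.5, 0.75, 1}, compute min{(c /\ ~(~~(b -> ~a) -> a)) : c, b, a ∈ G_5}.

0.00

The minimum is attained at c = 0, b = 0, a = 0:
  ~a: Gödel ¬ of 0 = 1 (operand is 0)
  (b -> ~a): 0 ≤ 1, so result = 1
  ~(b -> ~a): Gödel ¬ of 1 = 0 (operand ≠ 0)
  ~~(b -> ~a): Gödel ¬ of 0 = 1 (operand is 0)
  (~~(b -> ~a) -> a): 1 > 0, so result = 0
  ~(~~(b -> ~a) -> a): Gödel ¬ of 0 = 1 (operand is 0)
  (c /\ ~(~~(b -> ~a) -> a)) = min(0, 1) = 0
Checking all 125 assignments confirms none give a value below 0.00.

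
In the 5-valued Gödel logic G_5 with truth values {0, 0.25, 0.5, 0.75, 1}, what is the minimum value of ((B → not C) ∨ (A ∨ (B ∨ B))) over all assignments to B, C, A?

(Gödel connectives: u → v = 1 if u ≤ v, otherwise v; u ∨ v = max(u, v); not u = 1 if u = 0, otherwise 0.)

The minimum is attained at B = 0.25, C = 0.25, A = 0:
  not C: Gödel ¬ of 0.25 = 0 (operand ≠ 0)
  (B → not C): 0.25 > 0, so result = 0
  (B ∨ B) = max(0.25, 0.25) = 0.25
  (A ∨ (B ∨ B)) = max(0, 0.25) = 0.25
  ((B → not C) ∨ (A ∨ (B ∨ B))) = max(0, 0.25) = 0.25
Checking all 125 assignments confirms none give a value below 0.25.

0.25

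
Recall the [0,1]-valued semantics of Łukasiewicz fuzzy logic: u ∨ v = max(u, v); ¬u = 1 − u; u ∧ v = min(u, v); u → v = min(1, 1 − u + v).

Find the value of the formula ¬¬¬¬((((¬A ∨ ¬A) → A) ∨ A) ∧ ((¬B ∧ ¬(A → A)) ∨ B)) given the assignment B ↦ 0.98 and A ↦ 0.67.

¬A: Łukasiewicz ¬ gives 1 − 0.67 = 0.33
¬A: Łukasiewicz ¬ gives 1 − 0.67 = 0.33
(¬A ∨ ¬A) = max(0.33, 0.33) = 0.33
((¬A ∨ ¬A) → A): min(1, 1 − 0.33 + 0.67) = 1
(((¬A ∨ ¬A) → A) ∨ A) = max(1, 0.67) = 1
¬B: Łukasiewicz ¬ gives 1 − 0.98 = 0.02
(A → A): min(1, 1 − 0.67 + 0.67) = 1
¬(A → A): Łukasiewicz ¬ gives 1 − 1 = 0
(¬B ∧ ¬(A → A)) = min(0.02, 0) = 0
((¬B ∧ ¬(A → A)) ∨ B) = max(0, 0.98) = 0.98
((((¬A ∨ ¬A) → A) ∨ A) ∧ ((¬B ∧ ¬(A → A)) ∨ B)) = min(1, 0.98) = 0.98
¬((((¬A ∨ ¬A) → A) ∨ A) ∧ ((¬B ∧ ¬(A → A)) ∨ B)): Łukasiewicz ¬ gives 1 − 0.98 = 0.02
¬¬((((¬A ∨ ¬A) → A) ∨ A) ∧ ((¬B ∧ ¬(A → A)) ∨ B)): Łukasiewicz ¬ gives 1 − 0.02 = 0.98
¬¬¬((((¬A ∨ ¬A) → A) ∨ A) ∧ ((¬B ∧ ¬(A → A)) ∨ B)): Łukasiewicz ¬ gives 1 − 0.98 = 0.02
¬¬¬¬((((¬A ∨ ¬A) → A) ∨ A) ∧ ((¬B ∧ ¬(A → A)) ∨ B)): Łukasiewicz ¬ gives 1 − 0.02 = 0.98

0.98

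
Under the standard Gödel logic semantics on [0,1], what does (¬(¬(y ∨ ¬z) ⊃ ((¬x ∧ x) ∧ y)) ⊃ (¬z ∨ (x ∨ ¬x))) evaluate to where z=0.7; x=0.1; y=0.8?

¬z: Gödel ¬ of 0.7 = 0 (operand ≠ 0)
(y ∨ ¬z) = max(0.8, 0) = 0.8
¬(y ∨ ¬z): Gödel ¬ of 0.8 = 0 (operand ≠ 0)
¬x: Gödel ¬ of 0.1 = 0 (operand ≠ 0)
(¬x ∧ x) = min(0, 0.1) = 0
((¬x ∧ x) ∧ y) = min(0, 0.8) = 0
(¬(y ∨ ¬z) ⊃ ((¬x ∧ x) ∧ y)): 0 ≤ 0, so result = 1
¬(¬(y ∨ ¬z) ⊃ ((¬x ∧ x) ∧ y)): Gödel ¬ of 1 = 0 (operand ≠ 0)
¬z: Gödel ¬ of 0.7 = 0 (operand ≠ 0)
¬x: Gödel ¬ of 0.1 = 0 (operand ≠ 0)
(x ∨ ¬x) = max(0.1, 0) = 0.1
(¬z ∨ (x ∨ ¬x)) = max(0, 0.1) = 0.1
(¬(¬(y ∨ ¬z) ⊃ ((¬x ∧ x) ∧ y)) ⊃ (¬z ∨ (x ∨ ¬x))): 0 ≤ 0.1, so result = 1

1.00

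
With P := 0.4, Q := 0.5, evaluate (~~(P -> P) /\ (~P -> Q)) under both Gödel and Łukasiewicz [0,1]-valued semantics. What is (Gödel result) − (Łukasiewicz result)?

0.10

Gödel evaluation:
  (P -> P): 0.4 ≤ 0.4, so result = 1
  ~(P -> P): Gödel ¬ of 1 = 0 (operand ≠ 0)
  ~~(P -> P): Gödel ¬ of 0 = 1 (operand is 0)
  ~P: Gödel ¬ of 0.4 = 0 (operand ≠ 0)
  (~P -> Q): 0 ≤ 0.5, so result = 1
  (~~(P -> P) /\ (~P -> Q)) = min(1, 1) = 1
  Gödel value = 1
Łukasiewicz evaluation:
  (P -> P): min(1, 1 − 0.4 + 0.4) = 1
  ~(P -> P): Łukasiewicz ¬ gives 1 − 1 = 0
  ~~(P -> P): Łukasiewicz ¬ gives 1 − 0 = 1
  ~P: Łukasiewicz ¬ gives 1 − 0.4 = 0.6
  (~P -> Q): min(1, 1 − 0.6 + 0.5) = 0.9
  (~~(P -> P) /\ (~P -> Q)) = min(1, 0.9) = 0.9
  Łukasiewicz value = 0.9
Difference: 1 − 0.9 = 0.10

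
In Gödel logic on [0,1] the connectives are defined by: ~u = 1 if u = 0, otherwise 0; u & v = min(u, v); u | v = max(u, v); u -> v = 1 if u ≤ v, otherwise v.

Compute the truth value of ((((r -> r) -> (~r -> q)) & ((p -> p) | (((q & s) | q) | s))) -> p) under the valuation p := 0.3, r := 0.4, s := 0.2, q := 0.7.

0.30

(r -> r): 0.4 ≤ 0.4, so result = 1
~r: Gödel ¬ of 0.4 = 0 (operand ≠ 0)
(~r -> q): 0 ≤ 0.7, so result = 1
((r -> r) -> (~r -> q)): 1 ≤ 1, so result = 1
(p -> p): 0.3 ≤ 0.3, so result = 1
(q & s) = min(0.7, 0.2) = 0.2
((q & s) | q) = max(0.2, 0.7) = 0.7
(((q & s) | q) | s) = max(0.7, 0.2) = 0.7
((p -> p) | (((q & s) | q) | s)) = max(1, 0.7) = 1
(((r -> r) -> (~r -> q)) & ((p -> p) | (((q & s) | q) | s))) = min(1, 1) = 1
((((r -> r) -> (~r -> q)) & ((p -> p) | (((q & s) | q) | s))) -> p): 1 > 0.3, so result = 0.3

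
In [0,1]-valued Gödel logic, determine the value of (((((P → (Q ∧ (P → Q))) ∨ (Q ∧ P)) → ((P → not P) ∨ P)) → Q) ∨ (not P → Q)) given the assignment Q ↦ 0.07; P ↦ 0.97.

(P → Q): 0.97 > 0.07, so result = 0.07
(Q ∧ (P → Q)) = min(0.07, 0.07) = 0.07
(P → (Q ∧ (P → Q))): 0.97 > 0.07, so result = 0.07
(Q ∧ P) = min(0.07, 0.97) = 0.07
((P → (Q ∧ (P → Q))) ∨ (Q ∧ P)) = max(0.07, 0.07) = 0.07
not P: Gödel ¬ of 0.97 = 0 (operand ≠ 0)
(P → not P): 0.97 > 0, so result = 0
((P → not P) ∨ P) = max(0, 0.97) = 0.97
(((P → (Q ∧ (P → Q))) ∨ (Q ∧ P)) → ((P → not P) ∨ P)): 0.07 ≤ 0.97, so result = 1
((((P → (Q ∧ (P → Q))) ∨ (Q ∧ P)) → ((P → not P) ∨ P)) → Q): 1 > 0.07, so result = 0.07
not P: Gödel ¬ of 0.97 = 0 (operand ≠ 0)
(not P → Q): 0 ≤ 0.07, so result = 1
(((((P → (Q ∧ (P → Q))) ∨ (Q ∧ P)) → ((P → not P) ∨ P)) → Q) ∨ (not P → Q)) = max(0.07, 1) = 1

1.00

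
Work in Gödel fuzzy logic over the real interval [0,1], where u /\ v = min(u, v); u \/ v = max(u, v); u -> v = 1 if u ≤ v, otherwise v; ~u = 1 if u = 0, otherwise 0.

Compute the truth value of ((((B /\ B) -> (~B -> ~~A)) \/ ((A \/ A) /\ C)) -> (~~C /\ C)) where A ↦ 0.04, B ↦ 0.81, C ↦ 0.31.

0.31

(B /\ B) = min(0.81, 0.81) = 0.81
~B: Gödel ¬ of 0.81 = 0 (operand ≠ 0)
~A: Gödel ¬ of 0.04 = 0 (operand ≠ 0)
~~A: Gödel ¬ of 0 = 1 (operand is 0)
(~B -> ~~A): 0 ≤ 1, so result = 1
((B /\ B) -> (~B -> ~~A)): 0.81 ≤ 1, so result = 1
(A \/ A) = max(0.04, 0.04) = 0.04
((A \/ A) /\ C) = min(0.04, 0.31) = 0.04
(((B /\ B) -> (~B -> ~~A)) \/ ((A \/ A) /\ C)) = max(1, 0.04) = 1
~C: Gödel ¬ of 0.31 = 0 (operand ≠ 0)
~~C: Gödel ¬ of 0 = 1 (operand is 0)
(~~C /\ C) = min(1, 0.31) = 0.31
((((B /\ B) -> (~B -> ~~A)) \/ ((A \/ A) /\ C)) -> (~~C /\ C)): 1 > 0.31, so result = 0.31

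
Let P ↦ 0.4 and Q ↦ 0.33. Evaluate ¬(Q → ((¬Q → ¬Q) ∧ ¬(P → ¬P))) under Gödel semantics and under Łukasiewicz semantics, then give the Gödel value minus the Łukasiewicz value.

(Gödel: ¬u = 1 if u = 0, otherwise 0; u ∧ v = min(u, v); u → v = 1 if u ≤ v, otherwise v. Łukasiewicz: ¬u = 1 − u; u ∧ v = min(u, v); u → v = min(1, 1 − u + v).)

-0.33

Gödel evaluation:
  ¬Q: Gödel ¬ of 0.33 = 0 (operand ≠ 0)
  ¬Q: Gödel ¬ of 0.33 = 0 (operand ≠ 0)
  (¬Q → ¬Q): 0 ≤ 0, so result = 1
  ¬P: Gödel ¬ of 0.4 = 0 (operand ≠ 0)
  (P → ¬P): 0.4 > 0, so result = 0
  ¬(P → ¬P): Gödel ¬ of 0 = 1 (operand is 0)
  ((¬Q → ¬Q) ∧ ¬(P → ¬P)) = min(1, 1) = 1
  (Q → ((¬Q → ¬Q) ∧ ¬(P → ¬P))): 0.33 ≤ 1, so result = 1
  ¬(Q → ((¬Q → ¬Q) ∧ ¬(P → ¬P))): Gödel ¬ of 1 = 0 (operand ≠ 0)
  Gödel value = 0
Łukasiewicz evaluation:
  ¬Q: Łukasiewicz ¬ gives 1 − 0.33 = 0.67
  ¬Q: Łukasiewicz ¬ gives 1 − 0.33 = 0.67
  (¬Q → ¬Q): min(1, 1 − 0.67 + 0.67) = 1
  ¬P: Łukasiewicz ¬ gives 1 − 0.4 = 0.6
  (P → ¬P): min(1, 1 − 0.4 + 0.6) = 1
  ¬(P → ¬P): Łukasiewicz ¬ gives 1 − 1 = 0
  ((¬Q → ¬Q) ∧ ¬(P → ¬P)) = min(1, 0) = 0
  (Q → ((¬Q → ¬Q) ∧ ¬(P → ¬P))): min(1, 1 − 0.33 + 0) = 0.67
  ¬(Q → ((¬Q → ¬Q) ∧ ¬(P → ¬P))): Łukasiewicz ¬ gives 1 − 0.67 = 0.33
  Łukasiewicz value = 0.33
Difference: 0 − 0.33 = -0.33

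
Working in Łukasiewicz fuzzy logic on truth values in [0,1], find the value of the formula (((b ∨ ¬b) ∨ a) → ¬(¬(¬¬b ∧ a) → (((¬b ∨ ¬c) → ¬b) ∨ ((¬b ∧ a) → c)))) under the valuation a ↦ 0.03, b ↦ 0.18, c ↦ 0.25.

0.18

¬b: Łukasiewicz ¬ gives 1 − 0.18 = 0.82
(b ∨ ¬b) = max(0.18, 0.82) = 0.82
((b ∨ ¬b) ∨ a) = max(0.82, 0.03) = 0.82
¬b: Łukasiewicz ¬ gives 1 − 0.18 = 0.82
¬¬b: Łukasiewicz ¬ gives 1 − 0.82 = 0.18
(¬¬b ∧ a) = min(0.18, 0.03) = 0.03
¬(¬¬b ∧ a): Łukasiewicz ¬ gives 1 − 0.03 = 0.97
¬b: Łukasiewicz ¬ gives 1 − 0.18 = 0.82
¬c: Łukasiewicz ¬ gives 1 − 0.25 = 0.75
(¬b ∨ ¬c) = max(0.82, 0.75) = 0.82
¬b: Łukasiewicz ¬ gives 1 − 0.18 = 0.82
((¬b ∨ ¬c) → ¬b): min(1, 1 − 0.82 + 0.82) = 1
¬b: Łukasiewicz ¬ gives 1 − 0.18 = 0.82
(¬b ∧ a) = min(0.82, 0.03) = 0.03
((¬b ∧ a) → c): min(1, 1 − 0.03 + 0.25) = 1
(((¬b ∨ ¬c) → ¬b) ∨ ((¬b ∧ a) → c)) = max(1, 1) = 1
(¬(¬¬b ∧ a) → (((¬b ∨ ¬c) → ¬b) ∨ ((¬b ∧ a) → c))): min(1, 1 − 0.97 + 1) = 1
¬(¬(¬¬b ∧ a) → (((¬b ∨ ¬c) → ¬b) ∨ ((¬b ∧ a) → c))): Łukasiewicz ¬ gives 1 − 1 = 0
(((b ∨ ¬b) ∨ a) → ¬(¬(¬¬b ∧ a) → (((¬b ∨ ¬c) → ¬b) ∨ ((¬b ∧ a) → c)))): min(1, 1 − 0.82 + 0) = 0.18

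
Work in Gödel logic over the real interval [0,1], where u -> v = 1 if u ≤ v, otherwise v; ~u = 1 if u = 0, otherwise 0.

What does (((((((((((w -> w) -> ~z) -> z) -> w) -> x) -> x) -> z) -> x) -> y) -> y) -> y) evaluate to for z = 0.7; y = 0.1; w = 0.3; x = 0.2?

(w -> w): 0.3 ≤ 0.3, so result = 1
~z: Gödel ¬ of 0.7 = 0 (operand ≠ 0)
((w -> w) -> ~z): 1 > 0, so result = 0
(((w -> w) -> ~z) -> z): 0 ≤ 0.7, so result = 1
((((w -> w) -> ~z) -> z) -> w): 1 > 0.3, so result = 0.3
(((((w -> w) -> ~z) -> z) -> w) -> x): 0.3 > 0.2, so result = 0.2
((((((w -> w) -> ~z) -> z) -> w) -> x) -> x): 0.2 ≤ 0.2, so result = 1
(((((((w -> w) -> ~z) -> z) -> w) -> x) -> x) -> z): 1 > 0.7, so result = 0.7
((((((((w -> w) -> ~z) -> z) -> w) -> x) -> x) -> z) -> x): 0.7 > 0.2, so result = 0.2
(((((((((w -> w) -> ~z) -> z) -> w) -> x) -> x) -> z) -> x) -> y): 0.2 > 0.1, so result = 0.1
((((((((((w -> w) -> ~z) -> z) -> w) -> x) -> x) -> z) -> x) -> y) -> y): 0.1 ≤ 0.1, so result = 1
(((((((((((w -> w) -> ~z) -> z) -> w) -> x) -> x) -> z) -> x) -> y) -> y) -> y): 1 > 0.1, so result = 0.1

0.10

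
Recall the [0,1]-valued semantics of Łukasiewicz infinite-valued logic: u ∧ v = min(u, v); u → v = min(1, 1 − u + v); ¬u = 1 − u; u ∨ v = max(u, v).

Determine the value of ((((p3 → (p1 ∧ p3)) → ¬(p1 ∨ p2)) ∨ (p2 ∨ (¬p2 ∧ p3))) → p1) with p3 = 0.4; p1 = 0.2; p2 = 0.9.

0.30

(p1 ∧ p3) = min(0.2, 0.4) = 0.2
(p3 → (p1 ∧ p3)): min(1, 1 − 0.4 + 0.2) = 0.8
(p1 ∨ p2) = max(0.2, 0.9) = 0.9
¬(p1 ∨ p2): Łukasiewicz ¬ gives 1 − 0.9 = 0.1
((p3 → (p1 ∧ p3)) → ¬(p1 ∨ p2)): min(1, 1 − 0.8 + 0.1) = 0.3
¬p2: Łukasiewicz ¬ gives 1 − 0.9 = 0.1
(¬p2 ∧ p3) = min(0.1, 0.4) = 0.1
(p2 ∨ (¬p2 ∧ p3)) = max(0.9, 0.1) = 0.9
(((p3 → (p1 ∧ p3)) → ¬(p1 ∨ p2)) ∨ (p2 ∨ (¬p2 ∧ p3))) = max(0.3, 0.9) = 0.9
((((p3 → (p1 ∧ p3)) → ¬(p1 ∨ p2)) ∨ (p2 ∨ (¬p2 ∧ p3))) → p1): min(1, 1 − 0.9 + 0.2) = 0.3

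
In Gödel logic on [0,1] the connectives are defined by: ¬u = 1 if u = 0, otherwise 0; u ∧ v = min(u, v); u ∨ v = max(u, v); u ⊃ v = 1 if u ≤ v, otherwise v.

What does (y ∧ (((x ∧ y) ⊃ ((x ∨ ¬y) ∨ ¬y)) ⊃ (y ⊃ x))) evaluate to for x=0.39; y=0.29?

(x ∧ y) = min(0.39, 0.29) = 0.29
¬y: Gödel ¬ of 0.29 = 0 (operand ≠ 0)
(x ∨ ¬y) = max(0.39, 0) = 0.39
¬y: Gödel ¬ of 0.29 = 0 (operand ≠ 0)
((x ∨ ¬y) ∨ ¬y) = max(0.39, 0) = 0.39
((x ∧ y) ⊃ ((x ∨ ¬y) ∨ ¬y)): 0.29 ≤ 0.39, so result = 1
(y ⊃ x): 0.29 ≤ 0.39, so result = 1
(((x ∧ y) ⊃ ((x ∨ ¬y) ∨ ¬y)) ⊃ (y ⊃ x)): 1 ≤ 1, so result = 1
(y ∧ (((x ∧ y) ⊃ ((x ∨ ¬y) ∨ ¬y)) ⊃ (y ⊃ x))) = min(0.29, 1) = 0.29

0.29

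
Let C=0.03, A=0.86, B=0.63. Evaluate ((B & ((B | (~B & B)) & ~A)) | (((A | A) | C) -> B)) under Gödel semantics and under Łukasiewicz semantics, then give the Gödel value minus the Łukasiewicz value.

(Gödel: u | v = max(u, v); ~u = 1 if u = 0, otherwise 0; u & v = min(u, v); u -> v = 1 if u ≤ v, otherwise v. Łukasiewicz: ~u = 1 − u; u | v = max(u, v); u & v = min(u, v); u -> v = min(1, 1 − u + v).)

-0.14

Gödel evaluation:
  ~B: Gödel ¬ of 0.63 = 0 (operand ≠ 0)
  (~B & B) = min(0, 0.63) = 0
  (B | (~B & B)) = max(0.63, 0) = 0.63
  ~A: Gödel ¬ of 0.86 = 0 (operand ≠ 0)
  ((B | (~B & B)) & ~A) = min(0.63, 0) = 0
  (B & ((B | (~B & B)) & ~A)) = min(0.63, 0) = 0
  (A | A) = max(0.86, 0.86) = 0.86
  ((A | A) | C) = max(0.86, 0.03) = 0.86
  (((A | A) | C) -> B): 0.86 > 0.63, so result = 0.63
  ((B & ((B | (~B & B)) & ~A)) | (((A | A) | C) -> B)) = max(0, 0.63) = 0.63
  Gödel value = 0.63
Łukasiewicz evaluation:
  ~B: Łukasiewicz ¬ gives 1 − 0.63 = 0.37
  (~B & B) = min(0.37, 0.63) = 0.37
  (B | (~B & B)) = max(0.63, 0.37) = 0.63
  ~A: Łukasiewicz ¬ gives 1 − 0.86 = 0.14
  ((B | (~B & B)) & ~A) = min(0.63, 0.14) = 0.14
  (B & ((B | (~B & B)) & ~A)) = min(0.63, 0.14) = 0.14
  (A | A) = max(0.86, 0.86) = 0.86
  ((A | A) | C) = max(0.86, 0.03) = 0.86
  (((A | A) | C) -> B): min(1, 1 − 0.86 + 0.63) = 0.77
  ((B & ((B | (~B & B)) & ~A)) | (((A | A) | C) -> B)) = max(0.14, 0.77) = 0.77
  Łukasiewicz value = 0.77
Difference: 0.63 − 0.77 = -0.14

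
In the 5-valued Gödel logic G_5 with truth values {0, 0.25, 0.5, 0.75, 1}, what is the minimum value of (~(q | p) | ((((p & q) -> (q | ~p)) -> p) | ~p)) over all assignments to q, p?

The minimum is attained at q = 0, p = 0.25:
  (q | p) = max(0, 0.25) = 0.25
  ~(q | p): Gödel ¬ of 0.25 = 0 (operand ≠ 0)
  (p & q) = min(0.25, 0) = 0
  ~p: Gödel ¬ of 0.25 = 0 (operand ≠ 0)
  (q | ~p) = max(0, 0) = 0
  ((p & q) -> (q | ~p)): 0 ≤ 0, so result = 1
  (((p & q) -> (q | ~p)) -> p): 1 > 0.25, so result = 0.25
  ~p: Gödel ¬ of 0.25 = 0 (operand ≠ 0)
  ((((p & q) -> (q | ~p)) -> p) | ~p) = max(0.25, 0) = 0.25
  (~(q | p) | ((((p & q) -> (q | ~p)) -> p) | ~p)) = max(0, 0.25) = 0.25
Checking all 25 assignments confirms none give a value below 0.25.

0.25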